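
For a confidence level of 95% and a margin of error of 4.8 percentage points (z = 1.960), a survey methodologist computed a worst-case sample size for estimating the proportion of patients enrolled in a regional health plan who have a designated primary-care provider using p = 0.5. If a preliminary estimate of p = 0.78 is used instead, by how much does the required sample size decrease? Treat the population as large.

130

Conservative (p = 0.5): n = 1.960² × 0.25 / 0.048² ≈ 416.84 → 417.
Using p = 0.78: p(1−p) = 0.1716, so n = 1.960² × 0.1716 / 0.048² ≈ 286.12 → 287.
Reduction: 417 − 287 = 130.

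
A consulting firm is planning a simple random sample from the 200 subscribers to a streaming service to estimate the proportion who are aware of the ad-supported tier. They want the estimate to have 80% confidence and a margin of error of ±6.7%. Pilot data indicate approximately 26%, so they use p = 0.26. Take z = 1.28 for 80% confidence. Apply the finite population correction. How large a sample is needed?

Unadjusted: n₀ = 1.28² × 0.26 × 0.74 / 0.067² ≈ 70.22, so n₀ = 71.
Finite population correction with N = 200: n = n₀ / (1 + (n₀−1)/N) = 71 / (1 + 70/200) = 71 / 1.3500 ≈ 52.59.
Rounding up, n = 53.

53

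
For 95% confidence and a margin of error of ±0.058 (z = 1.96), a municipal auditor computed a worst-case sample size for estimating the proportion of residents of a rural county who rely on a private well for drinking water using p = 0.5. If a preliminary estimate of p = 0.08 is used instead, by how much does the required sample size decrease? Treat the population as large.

201

Conservative (p = 0.5): n = 1.96² × 0.25 / 0.058² ≈ 285.49 → 286.
Using p = 0.08: p(1−p) = 0.0736, so n = 1.96² × 0.0736 / 0.058² ≈ 84.05 → 85.
Reduction: 286 − 85 = 201.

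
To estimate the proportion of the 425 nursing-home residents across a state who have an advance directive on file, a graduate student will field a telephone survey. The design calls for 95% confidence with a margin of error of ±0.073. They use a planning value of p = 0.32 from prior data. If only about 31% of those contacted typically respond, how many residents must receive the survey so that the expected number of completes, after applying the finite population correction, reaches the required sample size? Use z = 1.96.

371

Completed interviews needed (unadjusted): n₀ = 1.96² × 0.2176 / 0.073² ≈ 156.86 → 157.
FPC for N = 425: n = 157 / (1 + 156/425) = 157 / 1.3671 ≈ 114.85 → 115.
At a 31% response rate, contacts needed = 115 / 0.31 ≈ 370.97 → 371.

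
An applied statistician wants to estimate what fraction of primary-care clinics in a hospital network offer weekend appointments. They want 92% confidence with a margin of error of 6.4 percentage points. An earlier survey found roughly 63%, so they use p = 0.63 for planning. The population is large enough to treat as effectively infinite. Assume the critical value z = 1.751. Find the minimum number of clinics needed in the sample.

With p = 0.63, p(1−p) = 0.2331.
n = z²·p(1−p)/E² = 1.751² × 0.2331 / 0.064² = 3.0660 × 0.2331 / 0.004096 ≈ 174.48.
Rounding up gives n = 175.

175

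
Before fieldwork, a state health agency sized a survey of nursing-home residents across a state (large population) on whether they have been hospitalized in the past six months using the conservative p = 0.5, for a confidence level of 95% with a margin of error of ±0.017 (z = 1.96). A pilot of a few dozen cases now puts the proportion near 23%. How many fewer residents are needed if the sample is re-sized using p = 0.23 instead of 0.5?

969

Conservative (p = 0.5): n = 1.96² × 0.25 / 0.017² ≈ 3323.18 → 3324.
Using p = 0.23: p(1−p) = 0.1771, so n = 1.96² × 0.1771 / 0.017² ≈ 2354.14 → 2355.
Reduction: 3324 − 2355 = 969.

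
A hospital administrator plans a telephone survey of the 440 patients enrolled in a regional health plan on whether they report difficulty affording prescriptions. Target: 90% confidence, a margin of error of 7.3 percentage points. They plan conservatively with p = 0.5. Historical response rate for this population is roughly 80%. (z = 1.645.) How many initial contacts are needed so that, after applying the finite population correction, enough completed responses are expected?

124

Completed interviews needed (unadjusted): n₀ = 1.645² × 0.2500 / 0.073² ≈ 126.95 → 127.
FPC for N = 440: n = 127 / (1 + 126/440) = 127 / 1.2864 ≈ 98.73 → 99.
At an 80% response rate, contacts needed = 99 / 0.80 ≈ 123.75 → 124.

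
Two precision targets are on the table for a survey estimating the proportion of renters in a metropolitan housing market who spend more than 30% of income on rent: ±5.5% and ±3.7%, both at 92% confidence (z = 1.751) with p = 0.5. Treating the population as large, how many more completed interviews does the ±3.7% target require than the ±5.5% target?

306

At ±5.5%: n = 1.751² × 0.2500 / 0.055² ≈ 253.39 → 254.
At ±3.7%: n = 1.751² × 0.2500 / 0.037² ≈ 559.90 → 560.
Additional respondents: 560 − 254 = 306.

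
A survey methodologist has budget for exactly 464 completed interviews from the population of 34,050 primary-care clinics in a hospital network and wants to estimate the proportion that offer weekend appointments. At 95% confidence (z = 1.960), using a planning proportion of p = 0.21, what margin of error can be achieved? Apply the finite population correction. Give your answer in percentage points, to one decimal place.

Finite-population factor: (N−n)/(N−1) = (34050−464)/(34050−1) = 0.9864.
SE(p̂) = √[p(1−p)/n · (N−n)/(N−1)] = √[0.1659/464 × 0.9864] = 0.01878.
E = z × SE = 1.960 × 0.01878 = 0.03681 ≈ 3.7 percentage points.

3.7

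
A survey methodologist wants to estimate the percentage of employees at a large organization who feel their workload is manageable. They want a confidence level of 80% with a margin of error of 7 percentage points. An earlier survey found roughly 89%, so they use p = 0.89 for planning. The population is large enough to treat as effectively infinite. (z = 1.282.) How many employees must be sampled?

With p = 0.89, p(1−p) = 0.0979.
n = z²·p(1−p)/E² = 1.282² × 0.0979 / 0.070² = 1.6435 × 0.0979 / 0.004900 ≈ 32.84.
Rounding up gives n = 33.

33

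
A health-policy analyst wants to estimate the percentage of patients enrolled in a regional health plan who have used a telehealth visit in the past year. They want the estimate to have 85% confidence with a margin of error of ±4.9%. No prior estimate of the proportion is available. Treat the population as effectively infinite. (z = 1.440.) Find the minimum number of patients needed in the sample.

216

With no prior estimate, use p = 0.5, giving p(1−p) = 0.25.
n = z²·p(1−p)/E² = 1.440² × 0.2500 / 0.049² = 2.0736 × 0.2500 / 0.002401 ≈ 215.91.
Rounding up gives n = 216.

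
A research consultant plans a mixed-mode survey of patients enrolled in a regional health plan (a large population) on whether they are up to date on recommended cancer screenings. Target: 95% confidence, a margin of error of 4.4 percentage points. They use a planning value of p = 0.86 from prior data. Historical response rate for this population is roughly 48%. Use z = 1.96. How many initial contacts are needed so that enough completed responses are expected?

Completed interviews needed: n₀ = 1.96² × 0.1204 / 0.044² ≈ 238.91 → 239.
At a 48% response rate, contacts needed = 239 / 0.48 ≈ 497.92 → 498.

498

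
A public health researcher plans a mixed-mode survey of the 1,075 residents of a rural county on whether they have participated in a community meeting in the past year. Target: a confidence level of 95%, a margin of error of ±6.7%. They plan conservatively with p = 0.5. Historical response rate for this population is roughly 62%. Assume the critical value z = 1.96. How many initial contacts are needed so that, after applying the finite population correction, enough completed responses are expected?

Completed interviews needed (unadjusted): n₀ = 1.96² × 0.2500 / 0.067² ≈ 213.95 → 214.
FPC for N = 1,075: n = 214 / (1 + 213/1075) = 214 / 1.1981 ≈ 178.61 → 179.
At a 62% response rate, contacts needed = 179 / 0.62 ≈ 288.71 → 289.

289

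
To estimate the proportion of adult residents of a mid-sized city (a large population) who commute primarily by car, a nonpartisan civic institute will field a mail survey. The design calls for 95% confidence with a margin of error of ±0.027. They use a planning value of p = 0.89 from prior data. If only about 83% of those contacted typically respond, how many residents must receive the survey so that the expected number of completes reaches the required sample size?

For 95% confidence, z = 1.960.
Completed interviews needed: n₀ = 1.960² × 0.0979 / 0.027² ≈ 515.90 → 516.
At an 83% response rate, contacts needed = 516 / 0.83 ≈ 621.69 → 622.

622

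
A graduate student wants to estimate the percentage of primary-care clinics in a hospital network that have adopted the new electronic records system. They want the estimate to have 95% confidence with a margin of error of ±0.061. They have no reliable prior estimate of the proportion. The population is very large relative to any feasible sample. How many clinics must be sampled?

For 95% confidence, z = 1.96.
With no prior estimate, use p = 0.5, giving p(1−p) = 0.25.
n = z²·p(1−p)/E² = 1.96² × 0.2500 / 0.061² = 3.8416 × 0.2500 / 0.003721 ≈ 258.10.
Rounding up gives n = 259.

259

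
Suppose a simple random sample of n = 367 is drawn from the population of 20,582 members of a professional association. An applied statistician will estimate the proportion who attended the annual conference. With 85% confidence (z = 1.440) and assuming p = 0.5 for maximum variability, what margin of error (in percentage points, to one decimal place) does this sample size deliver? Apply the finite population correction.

3.7

Finite-population factor: (N−n)/(N−1) = (20582−367)/(20582−1) = 0.9822.
SE(p̂) = √[p(1−p)/n · (N−n)/(N−1)] = √[0.2500/367 × 0.9822] = 0.02587.
E = z × SE = 1.440 × 0.02587 = 0.03725 ≈ 3.7 percentage points.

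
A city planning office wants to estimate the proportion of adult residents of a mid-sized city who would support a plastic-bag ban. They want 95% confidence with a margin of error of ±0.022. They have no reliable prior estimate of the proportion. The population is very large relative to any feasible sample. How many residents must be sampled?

For 95% confidence, z = 1.96.
With no prior estimate, use p = 0.5, giving p(1−p) = 0.25.
n = z²·p(1−p)/E² = 1.96² × 0.2500 / 0.022² = 3.8416 × 0.2500 / 0.000484 ≈ 1984.30.
Rounding up gives n = 1985.

1985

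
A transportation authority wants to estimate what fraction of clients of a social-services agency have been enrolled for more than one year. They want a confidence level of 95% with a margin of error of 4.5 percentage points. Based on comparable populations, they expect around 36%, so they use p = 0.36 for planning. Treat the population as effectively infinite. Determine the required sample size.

For 95% confidence, z = 1.96.
With p = 0.36, p(1−p) = 0.2304.
n = z²·p(1−p)/E² = 1.96² × 0.2304 / 0.045² = 3.8416 × 0.2304 / 0.002025 ≈ 437.09.
Rounding up gives n = 438.

438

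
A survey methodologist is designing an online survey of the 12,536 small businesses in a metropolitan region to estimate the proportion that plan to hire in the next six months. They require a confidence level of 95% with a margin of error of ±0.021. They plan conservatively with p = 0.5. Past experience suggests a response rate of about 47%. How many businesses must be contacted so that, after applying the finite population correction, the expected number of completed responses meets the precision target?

3949

For 95% confidence, z = 1.960.
Completed interviews needed (unadjusted): n₀ = 1.960² × 0.2500 / 0.021² ≈ 2177.78 → 2178.
FPC for N = 12,536: n = 2178 / (1 + 2177/12536) = 2178 / 1.1737 ≈ 1855.73 → 1856.
At a 47% response rate, contacts needed = 1856 / 0.47 ≈ 3948.94 → 3949.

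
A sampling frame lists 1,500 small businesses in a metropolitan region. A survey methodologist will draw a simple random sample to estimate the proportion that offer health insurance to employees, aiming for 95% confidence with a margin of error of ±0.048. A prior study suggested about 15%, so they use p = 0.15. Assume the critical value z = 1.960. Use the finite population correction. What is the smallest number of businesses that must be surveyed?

187

Unadjusted: n₀ = 1.960² × 0.15 × 0.85 / 0.048² ≈ 212.59, so n₀ = 213.
Finite population correction with N = 1,500: n = n₀ / (1 + (n₀−1)/N) = 213 / (1 + 212/1500) = 213 / 1.1413 ≈ 186.62.
Rounding up, n = 187.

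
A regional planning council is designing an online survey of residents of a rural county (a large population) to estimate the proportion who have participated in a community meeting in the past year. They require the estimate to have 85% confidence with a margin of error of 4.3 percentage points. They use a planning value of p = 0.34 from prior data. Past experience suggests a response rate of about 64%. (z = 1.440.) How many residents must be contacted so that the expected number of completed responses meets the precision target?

394

Completed interviews needed: n₀ = 1.440² × 0.2244 / 0.043² ≈ 251.66 → 252.
At a 64% response rate, contacts needed = 252 / 0.64 ≈ 393.75 → 394.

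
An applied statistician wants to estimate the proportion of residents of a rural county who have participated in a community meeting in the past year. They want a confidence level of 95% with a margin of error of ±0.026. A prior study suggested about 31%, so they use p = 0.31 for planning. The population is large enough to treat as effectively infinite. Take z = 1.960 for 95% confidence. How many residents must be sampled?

1216

With p = 0.31, p(1−p) = 0.2139.
n = z²·p(1−p)/E² = 1.960² × 0.2139 / 0.026² = 3.8416 × 0.2139 / 0.000676 ≈ 1215.56.
Rounding up gives n = 1216.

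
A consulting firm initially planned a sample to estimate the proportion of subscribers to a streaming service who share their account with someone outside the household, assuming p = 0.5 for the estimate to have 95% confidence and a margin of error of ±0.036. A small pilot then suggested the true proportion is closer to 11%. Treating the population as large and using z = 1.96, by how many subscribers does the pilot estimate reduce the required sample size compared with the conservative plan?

Conservative (p = 0.5): n = 1.96² × 0.25 / 0.036² ≈ 741.05 → 742.
Using p = 0.11: p(1−p) = 0.0979, so n = 1.96² × 0.0979 / 0.036² ≈ 290.19 → 291.
Reduction: 742 − 291 = 451.

451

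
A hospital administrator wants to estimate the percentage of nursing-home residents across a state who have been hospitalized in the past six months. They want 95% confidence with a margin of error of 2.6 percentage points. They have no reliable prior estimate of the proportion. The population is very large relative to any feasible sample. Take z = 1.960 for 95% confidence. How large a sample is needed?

1421

With no prior estimate, use p = 0.5, giving p(1−p) = 0.25.
n = z²·p(1−p)/E² = 1.960² × 0.2500 / 0.026² = 3.8416 × 0.2500 / 0.000676 ≈ 1420.71.
Rounding up gives n = 1421.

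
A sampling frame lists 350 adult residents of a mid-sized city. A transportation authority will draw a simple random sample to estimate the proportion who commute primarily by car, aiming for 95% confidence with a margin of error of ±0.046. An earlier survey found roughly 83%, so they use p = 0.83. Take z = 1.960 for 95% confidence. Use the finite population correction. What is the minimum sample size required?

Unadjusted: n₀ = 1.960² × 0.83 × 0.17 / 0.046² ≈ 256.17, so n₀ = 257.
Finite population correction with N = 350: n = n₀ / (1 + (n₀−1)/N) = 257 / (1 + 256/350) = 257 / 1.7314 ≈ 148.43.
Rounding up, n = 149.

149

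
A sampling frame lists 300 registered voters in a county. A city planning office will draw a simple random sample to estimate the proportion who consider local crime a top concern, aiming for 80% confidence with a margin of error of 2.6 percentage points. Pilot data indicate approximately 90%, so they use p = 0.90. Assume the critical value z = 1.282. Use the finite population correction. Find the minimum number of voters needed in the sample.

127

Unadjusted: n₀ = 1.282² × 0.90 × 0.10 / 0.026² ≈ 218.81, so n₀ = 219.
Finite population correction with N = 300: n = n₀ / (1 + (n₀−1)/N) = 219 / (1 + 218/300) = 219 / 1.7267 ≈ 126.83.
Rounding up, n = 127.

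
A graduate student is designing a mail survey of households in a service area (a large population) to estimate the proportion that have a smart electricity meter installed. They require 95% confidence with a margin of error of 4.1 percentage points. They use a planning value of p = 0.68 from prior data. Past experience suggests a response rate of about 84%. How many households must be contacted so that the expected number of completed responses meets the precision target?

593

For 95% confidence, z = 1.960.
Completed interviews needed: n₀ = 1.960² × 0.2176 / 0.041² ≈ 497.28 → 498.
At an 84% response rate, contacts needed = 498 / 0.84 ≈ 592.86 → 593.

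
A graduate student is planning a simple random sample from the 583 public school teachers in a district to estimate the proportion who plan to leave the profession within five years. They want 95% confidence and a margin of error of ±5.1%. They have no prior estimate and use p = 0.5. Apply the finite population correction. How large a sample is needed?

For 95% confidence, z = 1.960.
Unadjusted: n₀ = 1.960² × 0.50 × 0.50 / 0.051² ≈ 369.24, so n₀ = 370.
Finite population correction with N = 583: n = n₀ / (1 + (n₀−1)/N) = 370 / (1 + 369/583) = 370 / 1.6329 ≈ 226.59.
Rounding up, n = 227.

227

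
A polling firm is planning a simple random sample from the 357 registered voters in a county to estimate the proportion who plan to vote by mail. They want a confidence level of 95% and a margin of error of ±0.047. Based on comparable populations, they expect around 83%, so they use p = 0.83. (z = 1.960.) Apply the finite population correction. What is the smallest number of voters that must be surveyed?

Unadjusted: n₀ = 1.960² × 0.83 × 0.17 / 0.047² ≈ 245.38, so n₀ = 246.
Finite population correction with N = 357: n = n₀ / (1 + (n₀−1)/N) = 246 / (1 + 245/357) = 246 / 1.6863 ≈ 145.88.
Rounding up, n = 146.

146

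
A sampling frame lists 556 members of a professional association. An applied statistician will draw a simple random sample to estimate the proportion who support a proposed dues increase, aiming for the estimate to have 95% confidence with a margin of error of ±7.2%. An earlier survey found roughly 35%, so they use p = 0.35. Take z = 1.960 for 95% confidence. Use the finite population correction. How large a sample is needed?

130

Unadjusted: n₀ = 1.960² × 0.35 × 0.65 / 0.072² ≈ 168.59, so n₀ = 169.
Finite population correction with N = 556: n = n₀ / (1 + (n₀−1)/N) = 169 / (1 + 168/556) = 169 / 1.3022 ≈ 129.78.
Rounding up, n = 130.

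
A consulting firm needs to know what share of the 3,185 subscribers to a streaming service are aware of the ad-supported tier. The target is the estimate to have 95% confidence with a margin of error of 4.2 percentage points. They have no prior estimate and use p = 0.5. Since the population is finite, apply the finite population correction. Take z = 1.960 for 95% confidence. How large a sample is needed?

466

Unadjusted: n₀ = 1.960² × 0.50 × 0.50 / 0.042² ≈ 544.44, so n₀ = 545.
Finite population correction with N = 3,185: n = n₀ / (1 + (n₀−1)/N) = 545 / (1 + 544/3185) = 545 / 1.1708 ≈ 465.49.
Rounding up, n = 466.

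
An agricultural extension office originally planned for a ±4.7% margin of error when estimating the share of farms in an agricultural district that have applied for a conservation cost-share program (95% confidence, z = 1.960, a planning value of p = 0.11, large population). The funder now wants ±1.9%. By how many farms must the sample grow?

At ±4.7%: n = 1.960² × 0.0979 / 0.047² ≈ 170.25 → 171.
At ±1.9%: n = 1.960² × 0.0979 / 0.019² ≈ 1041.81 → 1042.
Additional respondents: 1042 − 171 = 871.

871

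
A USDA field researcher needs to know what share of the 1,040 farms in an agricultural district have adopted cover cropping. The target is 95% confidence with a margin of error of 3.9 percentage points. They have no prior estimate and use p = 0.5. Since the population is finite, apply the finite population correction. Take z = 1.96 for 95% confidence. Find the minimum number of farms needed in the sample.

Unadjusted: n₀ = 1.96² × 0.50 × 0.50 / 0.039² ≈ 631.43, so n₀ = 632.
Finite population correction with N = 1,040: n = n₀ / (1 + (n₀−1)/N) = 632 / (1 + 631/1040) = 632 / 1.6067 ≈ 393.35.
Rounding up, n = 394.

394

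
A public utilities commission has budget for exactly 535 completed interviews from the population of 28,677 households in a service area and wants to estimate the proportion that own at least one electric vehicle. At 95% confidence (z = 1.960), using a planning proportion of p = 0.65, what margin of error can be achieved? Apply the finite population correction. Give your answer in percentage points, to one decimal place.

4.0

Finite-population factor: (N−n)/(N−1) = (28677−535)/(28677−1) = 0.9814.
SE(p̂) = √[p(1−p)/n · (N−n)/(N−1)] = √[0.2275/535 × 0.9814] = 0.02043.
E = z × SE = 1.960 × 0.02043 = 0.04004 ≈ 4.0 percentage points.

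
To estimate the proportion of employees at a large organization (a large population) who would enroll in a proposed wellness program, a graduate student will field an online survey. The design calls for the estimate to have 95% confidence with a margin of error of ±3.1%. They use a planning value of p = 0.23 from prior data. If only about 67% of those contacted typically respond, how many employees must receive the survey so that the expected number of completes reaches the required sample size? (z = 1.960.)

Completed interviews needed: n₀ = 1.960² × 0.1771 / 0.031² ≈ 707.96 → 708.
At a 67% response rate, contacts needed = 708 / 0.67 ≈ 1056.72 → 1057.

1057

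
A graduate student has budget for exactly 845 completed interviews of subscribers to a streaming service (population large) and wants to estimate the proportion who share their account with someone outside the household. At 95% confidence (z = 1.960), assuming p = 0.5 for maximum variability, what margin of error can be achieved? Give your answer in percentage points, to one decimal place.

SE(p̂) = √[p(1−p)/n] = √[0.2500/845] = 0.01720.
E = z × SE = 1.960 × 0.01720 = 0.03371, or 3.4 percentage points.

3.4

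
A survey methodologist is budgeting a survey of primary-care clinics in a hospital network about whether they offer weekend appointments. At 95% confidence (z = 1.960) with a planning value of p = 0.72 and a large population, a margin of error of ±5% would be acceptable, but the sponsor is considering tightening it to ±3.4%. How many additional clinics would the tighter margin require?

At ±5%: n = 1.960² × 0.2016 / 0.050² ≈ 309.79 → 310.
At ±3.4%: n = 1.960² × 0.2016 / 0.034² ≈ 669.95 → 670.
Additional respondents: 670 − 310 = 360.

360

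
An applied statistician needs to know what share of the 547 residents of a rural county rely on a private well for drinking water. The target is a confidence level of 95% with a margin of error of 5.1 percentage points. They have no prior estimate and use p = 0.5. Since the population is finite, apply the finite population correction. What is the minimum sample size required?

For 95% confidence, z = 1.96.
Unadjusted: n₀ = 1.96² × 0.50 × 0.50 / 0.051² ≈ 369.24, so n₀ = 370.
Finite population correction with N = 547: n = n₀ / (1 + (n₀−1)/N) = 370 / (1 + 369/547) = 370 / 1.6746 ≈ 220.95.
Rounding up, n = 221.

221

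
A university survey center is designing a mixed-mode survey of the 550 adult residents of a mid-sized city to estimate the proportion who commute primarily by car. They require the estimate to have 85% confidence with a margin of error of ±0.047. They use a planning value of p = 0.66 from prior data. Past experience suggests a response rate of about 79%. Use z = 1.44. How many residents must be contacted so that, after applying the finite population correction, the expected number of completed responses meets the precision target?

194

Completed interviews needed (unadjusted): n₀ = 1.44² × 0.2244 / 0.047² ≈ 210.65 → 211.
FPC for N = 550: n = 211 / (1 + 210/550) = 211 / 1.3818 ≈ 152.70 → 153.
At a 79% response rate, contacts needed = 153 / 0.79 ≈ 193.67 → 194.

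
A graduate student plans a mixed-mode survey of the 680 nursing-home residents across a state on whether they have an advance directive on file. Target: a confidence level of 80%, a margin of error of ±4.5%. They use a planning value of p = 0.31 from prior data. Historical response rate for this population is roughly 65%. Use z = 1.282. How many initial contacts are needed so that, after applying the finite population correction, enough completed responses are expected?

214

Completed interviews needed (unadjusted): n₀ = 1.282² × 0.2139 / 0.045² ≈ 173.60 → 174.
FPC for N = 680: n = 174 / (1 + 173/680) = 174 / 1.2544 ≈ 138.71 → 139.
At a 65% response rate, contacts needed = 139 / 0.65 ≈ 213.85 → 214.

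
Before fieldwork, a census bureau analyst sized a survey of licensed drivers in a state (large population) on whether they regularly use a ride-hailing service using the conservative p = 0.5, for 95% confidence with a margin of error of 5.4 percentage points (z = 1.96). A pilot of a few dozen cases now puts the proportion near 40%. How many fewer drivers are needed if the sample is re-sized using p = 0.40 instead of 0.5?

Conservative (p = 0.5): n = 1.96² × 0.25 / 0.054² ≈ 329.36 → 330.
Using p = 0.40: p(1−p) = 0.2400, so n = 1.96² × 0.2400 / 0.054² ≈ 316.18 → 317.
Reduction: 330 − 317 = 13.

13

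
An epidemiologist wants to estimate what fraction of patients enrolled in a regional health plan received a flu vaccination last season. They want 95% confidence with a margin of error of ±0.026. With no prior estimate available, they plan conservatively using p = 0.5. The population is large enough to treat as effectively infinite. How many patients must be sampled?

1421

For 95% confidence, z = 1.96.
With p = 0.5, p(1−p) = 0.25.
n = z²·p(1−p)/E² = 1.96² × 0.2500 / 0.026² = 3.8416 × 0.2500 / 0.000676 ≈ 1420.71.
Rounding up gives n = 1421.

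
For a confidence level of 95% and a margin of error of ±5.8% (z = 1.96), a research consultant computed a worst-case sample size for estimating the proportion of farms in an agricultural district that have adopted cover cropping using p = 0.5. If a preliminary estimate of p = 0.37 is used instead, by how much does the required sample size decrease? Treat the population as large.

Conservative (p = 0.5): n = 1.96² × 0.25 / 0.058² ≈ 285.49 → 286.
Using p = 0.37: p(1−p) = 0.2331, so n = 1.96² × 0.2331 / 0.058² ≈ 266.19 → 267.
Reduction: 286 − 267 = 19.

19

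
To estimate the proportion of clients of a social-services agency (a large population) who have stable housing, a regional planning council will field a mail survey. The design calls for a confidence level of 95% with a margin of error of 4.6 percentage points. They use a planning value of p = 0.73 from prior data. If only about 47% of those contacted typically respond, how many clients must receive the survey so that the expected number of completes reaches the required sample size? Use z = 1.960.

Completed interviews needed: n₀ = 1.960² × 0.1971 / 0.046² ≈ 357.84 → 358.
At a 47% response rate, contacts needed = 358 / 0.47 ≈ 761.70 → 762.

762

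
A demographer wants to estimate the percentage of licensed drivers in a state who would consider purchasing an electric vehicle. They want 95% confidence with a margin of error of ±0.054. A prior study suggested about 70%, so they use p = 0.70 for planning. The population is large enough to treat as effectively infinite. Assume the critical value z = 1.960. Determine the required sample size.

277

With p = 0.70, p(1−p) = 0.2100.
n = z²·p(1−p)/E² = 1.960² × 0.2100 / 0.054² = 3.8416 × 0.2100 / 0.002916 ≈ 276.66.
Rounding up gives n = 277.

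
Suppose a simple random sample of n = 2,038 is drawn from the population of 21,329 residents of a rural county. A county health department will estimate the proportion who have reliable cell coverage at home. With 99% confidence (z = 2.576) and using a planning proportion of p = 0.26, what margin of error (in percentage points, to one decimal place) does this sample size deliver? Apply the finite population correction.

2.4

Finite-population factor: (N−n)/(N−1) = (21329−2038)/(21329−1) = 0.9045.
SE(p̂) = √[p(1−p)/n · (N−n)/(N−1)] = √[0.1924/2038 × 0.9045] = 0.00924.
E = z × SE = 2.576 × 0.00924 = 0.02380 ≈ 2.4 percentage points.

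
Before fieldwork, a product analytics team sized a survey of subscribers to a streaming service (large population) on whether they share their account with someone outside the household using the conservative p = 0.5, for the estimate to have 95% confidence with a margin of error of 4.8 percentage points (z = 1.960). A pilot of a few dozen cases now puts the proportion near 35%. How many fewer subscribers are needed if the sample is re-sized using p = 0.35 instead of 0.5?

37

Conservative (p = 0.5): n = 1.960² × 0.25 / 0.048² ≈ 416.84 → 417.
Using p = 0.35: p(1−p) = 0.2275, so n = 1.960² × 0.2275 / 0.048² ≈ 379.32 → 380.
Reduction: 417 − 380 = 37.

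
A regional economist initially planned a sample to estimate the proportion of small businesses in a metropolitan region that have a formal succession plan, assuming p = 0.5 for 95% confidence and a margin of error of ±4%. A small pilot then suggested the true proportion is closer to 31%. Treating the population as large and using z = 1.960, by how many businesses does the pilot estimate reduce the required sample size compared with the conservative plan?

Conservative (p = 0.5): n = 1.960² × 0.25 / 0.040² ≈ 600.25 → 601.
Using p = 0.31: p(1−p) = 0.2139, so n = 1.960² × 0.2139 / 0.040² ≈ 513.57 → 514.
Reduction: 601 − 514 = 87.

87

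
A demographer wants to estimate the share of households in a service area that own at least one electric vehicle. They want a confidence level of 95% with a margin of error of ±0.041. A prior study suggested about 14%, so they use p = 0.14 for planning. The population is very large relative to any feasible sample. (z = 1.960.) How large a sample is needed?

276

With p = 0.14, p(1−p) = 0.1204.
n = z²·p(1−p)/E² = 1.960² × 0.1204 / 0.041² = 3.8416 × 0.1204 / 0.001681 ≈ 275.15.
Rounding up gives n = 276.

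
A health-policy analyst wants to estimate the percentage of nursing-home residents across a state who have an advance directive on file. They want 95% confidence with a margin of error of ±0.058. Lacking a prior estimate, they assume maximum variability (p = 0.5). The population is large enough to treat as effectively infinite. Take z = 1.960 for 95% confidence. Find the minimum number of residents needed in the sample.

With p = 0.5, p(1−p) = 0.25.
n = z²·p(1−p)/E² = 1.960² × 0.2500 / 0.058² = 3.8416 × 0.2500 / 0.003364 ≈ 285.49.
Rounding up gives n = 286.

286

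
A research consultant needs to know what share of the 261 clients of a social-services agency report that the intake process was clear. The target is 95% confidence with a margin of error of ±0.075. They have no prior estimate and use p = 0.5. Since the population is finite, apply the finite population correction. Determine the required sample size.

For 95% confidence, z = 1.960.
Unadjusted: n₀ = 1.960² × 0.50 × 0.50 / 0.075² ≈ 170.74, so n₀ = 171.
Finite population correction with N = 261: n = n₀ / (1 + (n₀−1)/N) = 171 / (1 + 170/261) = 171 / 1.6513 ≈ 103.55.
Rounding up, n = 104.

104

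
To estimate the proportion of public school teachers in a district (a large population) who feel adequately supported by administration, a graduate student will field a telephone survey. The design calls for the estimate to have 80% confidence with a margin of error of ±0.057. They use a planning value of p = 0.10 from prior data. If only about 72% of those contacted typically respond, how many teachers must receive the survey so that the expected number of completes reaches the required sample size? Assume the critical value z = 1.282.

64

Completed interviews needed: n₀ = 1.282² × 0.0900 / 0.057² ≈ 45.53 → 46.
At a 72% response rate, contacts needed = 46 / 0.72 ≈ 63.89 → 64.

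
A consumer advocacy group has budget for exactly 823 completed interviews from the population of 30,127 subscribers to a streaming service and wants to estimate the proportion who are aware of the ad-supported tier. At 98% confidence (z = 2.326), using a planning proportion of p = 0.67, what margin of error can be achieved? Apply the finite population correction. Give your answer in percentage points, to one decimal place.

3.8

Finite-population factor: (N−n)/(N−1) = (30127−823)/(30127−1) = 0.9727.
SE(p̂) = √[p(1−p)/n · (N−n)/(N−1)] = √[0.2211/823 × 0.9727] = 0.01617.
E = z × SE = 2.326 × 0.01617 = 0.03760 ≈ 3.8 percentage points.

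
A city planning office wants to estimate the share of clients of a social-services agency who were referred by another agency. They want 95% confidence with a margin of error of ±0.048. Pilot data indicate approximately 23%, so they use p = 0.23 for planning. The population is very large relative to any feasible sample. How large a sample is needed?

296

For 95% confidence, z = 1.960.
With p = 0.23, p(1−p) = 0.1771.
n = z²·p(1−p)/E² = 1.960² × 0.1771 / 0.048² = 3.8416 × 0.1771 / 0.002304 ≈ 295.29.
Rounding up gives n = 296.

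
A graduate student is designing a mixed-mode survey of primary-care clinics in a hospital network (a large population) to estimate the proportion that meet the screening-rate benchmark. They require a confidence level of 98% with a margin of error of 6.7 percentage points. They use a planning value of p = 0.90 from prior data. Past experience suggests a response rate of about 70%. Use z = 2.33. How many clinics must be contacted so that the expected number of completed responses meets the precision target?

156

Completed interviews needed: n₀ = 2.33² × 0.0900 / 0.067² ≈ 108.84 → 109.
At a 70% response rate, contacts needed = 109 / 0.70 ≈ 155.71 → 156.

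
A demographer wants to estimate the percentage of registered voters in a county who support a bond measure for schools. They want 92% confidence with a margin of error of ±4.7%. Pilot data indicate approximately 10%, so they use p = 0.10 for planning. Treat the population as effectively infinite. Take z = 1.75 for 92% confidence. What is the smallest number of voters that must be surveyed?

125

With p = 0.10, p(1−p) = 0.0900.
n = z²·p(1−p)/E² = 1.75² × 0.0900 / 0.047² = 3.0625 × 0.0900 / 0.002209 ≈ 124.77.
Rounding up gives n = 125.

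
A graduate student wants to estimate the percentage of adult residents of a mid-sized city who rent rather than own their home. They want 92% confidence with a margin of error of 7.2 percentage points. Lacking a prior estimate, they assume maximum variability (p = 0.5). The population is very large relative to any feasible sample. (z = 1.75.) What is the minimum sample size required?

148

With p = 0.5, p(1−p) = 0.25.
n = z²·p(1−p)/E² = 1.75² × 0.2500 / 0.072² = 3.0625 × 0.2500 / 0.005184 ≈ 147.69.
Rounding up gives n = 148.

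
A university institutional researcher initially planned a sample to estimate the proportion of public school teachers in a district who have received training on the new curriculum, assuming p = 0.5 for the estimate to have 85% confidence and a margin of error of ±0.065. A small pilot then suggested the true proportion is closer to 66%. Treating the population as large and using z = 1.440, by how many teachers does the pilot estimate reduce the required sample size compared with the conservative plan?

12

Conservative (p = 0.5): n = 1.440² × 0.25 / 0.065² ≈ 122.70 → 123.
Using p = 0.66: p(1−p) = 0.2244, so n = 1.440² × 0.2244 / 0.065² ≈ 110.13 → 111.
Reduction: 123 − 111 = 12.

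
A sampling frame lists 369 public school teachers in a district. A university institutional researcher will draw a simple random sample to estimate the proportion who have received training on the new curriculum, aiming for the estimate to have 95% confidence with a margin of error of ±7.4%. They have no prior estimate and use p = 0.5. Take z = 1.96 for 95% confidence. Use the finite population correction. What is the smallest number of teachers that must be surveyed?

120

Unadjusted: n₀ = 1.96² × 0.50 × 0.50 / 0.074² ≈ 175.38, so n₀ = 176.
Finite population correction with N = 369: n = n₀ / (1 + (n₀−1)/N) = 176 / (1 + 175/369) = 176 / 1.4743 ≈ 119.38.
Rounding up, n = 120.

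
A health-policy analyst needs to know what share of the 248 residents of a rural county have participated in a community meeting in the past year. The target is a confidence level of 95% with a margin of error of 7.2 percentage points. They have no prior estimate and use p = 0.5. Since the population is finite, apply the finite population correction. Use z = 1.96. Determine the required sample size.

107

Unadjusted: n₀ = 1.96² × 0.50 × 0.50 / 0.072² ≈ 185.26, so n₀ = 186.
Finite population correction with N = 248: n = n₀ / (1 + (n₀−1)/N) = 186 / (1 + 185/248) = 186 / 1.7460 ≈ 106.53.
Rounding up, n = 107.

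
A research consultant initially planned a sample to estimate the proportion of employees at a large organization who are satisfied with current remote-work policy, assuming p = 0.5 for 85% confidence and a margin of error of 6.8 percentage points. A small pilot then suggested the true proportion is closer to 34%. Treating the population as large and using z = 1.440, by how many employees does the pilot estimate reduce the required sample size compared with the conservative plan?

12

Conservative (p = 0.5): n = 1.440² × 0.25 / 0.068² ≈ 112.11 → 113.
Using p = 0.34: p(1−p) = 0.2244, so n = 1.440² × 0.2244 / 0.068² ≈ 100.63 → 101.
Reduction: 113 − 101 = 12.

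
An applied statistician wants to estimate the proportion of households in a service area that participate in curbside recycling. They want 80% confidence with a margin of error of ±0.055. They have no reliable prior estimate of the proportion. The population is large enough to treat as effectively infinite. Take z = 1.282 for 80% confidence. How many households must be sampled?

136

With no prior estimate, use p = 0.5, giving p(1−p) = 0.25.
n = z²·p(1−p)/E² = 1.282² × 0.2500 / 0.055² = 1.6435 × 0.2500 / 0.003025 ≈ 135.83.
Rounding up gives n = 136.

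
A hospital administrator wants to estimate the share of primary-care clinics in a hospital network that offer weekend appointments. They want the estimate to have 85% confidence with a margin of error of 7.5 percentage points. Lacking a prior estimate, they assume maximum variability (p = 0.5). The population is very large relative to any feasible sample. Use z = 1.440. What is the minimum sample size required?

93

With p = 0.5, p(1−p) = 0.25.
n = z²·p(1−p)/E² = 1.440² × 0.2500 / 0.075² = 2.0736 × 0.2500 / 0.005625 ≈ 92.16.
Rounding up gives n = 93.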